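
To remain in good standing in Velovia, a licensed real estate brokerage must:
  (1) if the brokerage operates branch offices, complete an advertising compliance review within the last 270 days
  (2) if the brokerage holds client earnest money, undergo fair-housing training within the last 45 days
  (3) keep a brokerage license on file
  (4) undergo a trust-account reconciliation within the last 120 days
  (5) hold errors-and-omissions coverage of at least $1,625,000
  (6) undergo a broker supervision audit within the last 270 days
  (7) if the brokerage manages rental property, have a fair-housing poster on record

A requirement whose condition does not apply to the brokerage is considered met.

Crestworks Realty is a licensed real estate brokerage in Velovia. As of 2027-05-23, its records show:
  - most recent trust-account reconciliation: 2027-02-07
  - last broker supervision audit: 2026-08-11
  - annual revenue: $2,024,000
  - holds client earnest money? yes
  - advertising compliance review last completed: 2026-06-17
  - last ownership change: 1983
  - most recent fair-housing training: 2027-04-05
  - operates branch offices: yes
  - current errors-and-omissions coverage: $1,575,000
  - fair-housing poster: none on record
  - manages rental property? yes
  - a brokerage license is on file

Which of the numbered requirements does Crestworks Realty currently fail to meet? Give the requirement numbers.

1. condition 'operates branch offices' holds; advertising compliance review 340 days ago vs limit 270 → not met
2. condition 'holds client earnest money' holds; fair-housing training 48 days ago vs limit 45 → not met
3. brokerage license present → met
4. trust-account reconciliation 105 days ago vs limit 120 → met
5. errors-and-omissions coverage $1,575,000 < $1,625,000 → not met
6. broker supervision audit 285 days ago vs limit 270 → not met
7. condition 'manages rental property' holds; fair-housing poster absent → not met
Not met: 1, 2, 5, 6, 7

1, 2, 5, 6, 7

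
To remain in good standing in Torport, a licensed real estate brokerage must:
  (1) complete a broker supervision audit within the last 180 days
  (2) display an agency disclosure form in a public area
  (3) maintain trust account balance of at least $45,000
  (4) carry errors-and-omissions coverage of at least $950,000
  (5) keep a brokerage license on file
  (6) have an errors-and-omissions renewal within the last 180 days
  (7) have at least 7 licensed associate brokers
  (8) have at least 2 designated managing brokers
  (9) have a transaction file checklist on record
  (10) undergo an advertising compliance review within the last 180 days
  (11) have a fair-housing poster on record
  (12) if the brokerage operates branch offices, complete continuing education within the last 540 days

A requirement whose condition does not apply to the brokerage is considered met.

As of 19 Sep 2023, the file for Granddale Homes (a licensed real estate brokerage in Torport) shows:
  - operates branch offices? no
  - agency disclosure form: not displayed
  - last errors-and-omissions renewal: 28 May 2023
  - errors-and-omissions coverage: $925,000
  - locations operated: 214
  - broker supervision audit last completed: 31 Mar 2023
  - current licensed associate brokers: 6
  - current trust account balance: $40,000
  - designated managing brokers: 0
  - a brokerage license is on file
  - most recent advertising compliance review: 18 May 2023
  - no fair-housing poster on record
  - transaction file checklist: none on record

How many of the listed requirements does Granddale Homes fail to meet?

1. broker supervision audit 172 days ago vs limit 180 → met
2. agency disclosure form absent → not met
3. trust account balance $40,000 < $45,000 → not met
4. errors-and-omissions coverage $925,000 < $950,000 → not met
5. brokerage license present → met
6. errors-and-omissions renewal 114 days ago vs limit 180 → met
7. licensed associate brokers 6 < 7 → not met
8. designated managing brokers 0 < 2 → not met
9. transaction file checklist absent → not met
10. advertising compliance review 124 days ago vs limit 180 → met
11. fair-housing poster absent → not met
12. condition 'operates branch offices' does not hold → requirement n/a → met
Not met: 7 of 12

7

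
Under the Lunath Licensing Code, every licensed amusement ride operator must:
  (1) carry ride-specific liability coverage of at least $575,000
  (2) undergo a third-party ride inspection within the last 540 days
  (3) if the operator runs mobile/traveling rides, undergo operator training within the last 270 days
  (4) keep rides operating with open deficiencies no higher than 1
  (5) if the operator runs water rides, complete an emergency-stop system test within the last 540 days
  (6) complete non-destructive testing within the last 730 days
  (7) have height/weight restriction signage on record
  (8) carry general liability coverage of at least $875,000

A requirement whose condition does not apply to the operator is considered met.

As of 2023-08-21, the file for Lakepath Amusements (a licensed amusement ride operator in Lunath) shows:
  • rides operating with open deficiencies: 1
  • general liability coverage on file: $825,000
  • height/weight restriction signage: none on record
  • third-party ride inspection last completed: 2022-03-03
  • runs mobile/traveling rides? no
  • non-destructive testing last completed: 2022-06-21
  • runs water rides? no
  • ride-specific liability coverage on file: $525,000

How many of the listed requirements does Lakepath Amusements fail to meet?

1. ride-specific liability coverage $525,000 < $575,000 → not met
2. third-party ride inspection 536 days ago vs limit 540 → met
3. condition 'runs mobile/traveling rides' does not hold → requirement n/a → met
4. rides operating with open deficiencies 1 ≤ 1 → met
5. condition 'runs water rides' does not hold → requirement n/a → met
6. non-destructive testing 426 days ago vs limit 730 → met
7. height/weight restriction signage absent → not met
8. general liability coverage $825,000 < $875,000 → not met
Not met: 3 of 8

3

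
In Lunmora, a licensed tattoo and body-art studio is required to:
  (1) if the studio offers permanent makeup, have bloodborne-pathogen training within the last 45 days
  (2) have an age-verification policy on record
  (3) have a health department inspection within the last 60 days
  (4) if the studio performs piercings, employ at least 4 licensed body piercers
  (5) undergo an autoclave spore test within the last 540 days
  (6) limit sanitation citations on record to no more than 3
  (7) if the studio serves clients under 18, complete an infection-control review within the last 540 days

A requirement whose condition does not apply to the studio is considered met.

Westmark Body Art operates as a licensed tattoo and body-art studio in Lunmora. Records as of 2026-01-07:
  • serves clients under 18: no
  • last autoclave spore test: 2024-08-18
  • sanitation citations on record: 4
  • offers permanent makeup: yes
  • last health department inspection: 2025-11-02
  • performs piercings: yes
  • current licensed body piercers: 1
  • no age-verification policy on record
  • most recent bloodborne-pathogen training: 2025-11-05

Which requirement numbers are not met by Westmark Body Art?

1, 2, 3, 4, 6

1. condition 'offers permanent makeup' holds; bloodborne-pathogen training 63 days ago vs limit 45 → not met
2. age-verification policy absent → not met
3. health department inspection 66 days ago vs limit 60 → not met
4. condition 'performs piercings' holds; licensed body piercers 1 < 4 → not met
5. autoclave spore test 507 days ago vs limit 540 → met
6. sanitation citations on record 4 > 3 → not met
7. condition 'serves clients under 18' does not hold → requirement n/a → met
Not met: 1, 2, 3, 4, 6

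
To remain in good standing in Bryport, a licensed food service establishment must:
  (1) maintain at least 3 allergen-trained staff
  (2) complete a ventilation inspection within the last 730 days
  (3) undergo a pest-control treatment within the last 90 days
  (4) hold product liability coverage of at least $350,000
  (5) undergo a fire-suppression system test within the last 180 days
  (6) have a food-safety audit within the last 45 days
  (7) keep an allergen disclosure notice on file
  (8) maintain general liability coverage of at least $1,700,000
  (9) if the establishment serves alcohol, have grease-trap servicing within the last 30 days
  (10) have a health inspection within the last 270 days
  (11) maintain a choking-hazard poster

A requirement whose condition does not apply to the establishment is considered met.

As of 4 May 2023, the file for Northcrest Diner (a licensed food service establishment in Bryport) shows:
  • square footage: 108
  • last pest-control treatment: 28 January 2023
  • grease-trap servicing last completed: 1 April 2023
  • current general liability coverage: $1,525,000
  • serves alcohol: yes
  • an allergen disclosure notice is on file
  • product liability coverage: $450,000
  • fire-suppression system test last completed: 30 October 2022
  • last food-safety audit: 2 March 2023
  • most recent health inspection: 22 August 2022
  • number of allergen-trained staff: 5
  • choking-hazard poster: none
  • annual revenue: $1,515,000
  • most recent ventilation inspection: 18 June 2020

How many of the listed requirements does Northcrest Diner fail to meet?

7

1. allergen-trained staff 5 ≥ 3 → met
2. ventilation inspection 1050 days ago vs limit 730 → not met
3. pest-control treatment 96 days ago vs limit 90 → not met
4. product liability coverage $450,000 ≥ $350,000 → met
5. fire-suppression system test 186 days ago vs limit 180 → not met
6. food-safety audit 63 days ago vs limit 45 → not met
7. allergen disclosure notice present → met
8. general liability coverage $1,525,000 < $1,700,000 → not met
9. condition 'serves alcohol' holds; grease-trap servicing 33 days ago vs limit 30 → not met
10. health inspection 255 days ago vs limit 270 → met
11. choking-hazard poster absent → not met
Not met: 7 of 11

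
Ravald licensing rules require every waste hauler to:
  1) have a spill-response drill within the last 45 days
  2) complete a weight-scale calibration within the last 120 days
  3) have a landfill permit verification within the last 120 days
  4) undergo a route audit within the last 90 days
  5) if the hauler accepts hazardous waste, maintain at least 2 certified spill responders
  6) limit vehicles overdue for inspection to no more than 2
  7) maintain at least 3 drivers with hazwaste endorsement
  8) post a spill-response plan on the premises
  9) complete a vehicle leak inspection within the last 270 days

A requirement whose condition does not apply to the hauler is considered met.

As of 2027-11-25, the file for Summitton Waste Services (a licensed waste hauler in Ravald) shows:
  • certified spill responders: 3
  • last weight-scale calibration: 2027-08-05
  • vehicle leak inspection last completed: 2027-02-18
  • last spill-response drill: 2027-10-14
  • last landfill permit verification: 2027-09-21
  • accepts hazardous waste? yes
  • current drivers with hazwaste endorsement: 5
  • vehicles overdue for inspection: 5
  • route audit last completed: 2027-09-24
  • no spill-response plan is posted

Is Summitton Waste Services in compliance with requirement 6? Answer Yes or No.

No

6. vehicles overdue for inspection 5 > 2 → not met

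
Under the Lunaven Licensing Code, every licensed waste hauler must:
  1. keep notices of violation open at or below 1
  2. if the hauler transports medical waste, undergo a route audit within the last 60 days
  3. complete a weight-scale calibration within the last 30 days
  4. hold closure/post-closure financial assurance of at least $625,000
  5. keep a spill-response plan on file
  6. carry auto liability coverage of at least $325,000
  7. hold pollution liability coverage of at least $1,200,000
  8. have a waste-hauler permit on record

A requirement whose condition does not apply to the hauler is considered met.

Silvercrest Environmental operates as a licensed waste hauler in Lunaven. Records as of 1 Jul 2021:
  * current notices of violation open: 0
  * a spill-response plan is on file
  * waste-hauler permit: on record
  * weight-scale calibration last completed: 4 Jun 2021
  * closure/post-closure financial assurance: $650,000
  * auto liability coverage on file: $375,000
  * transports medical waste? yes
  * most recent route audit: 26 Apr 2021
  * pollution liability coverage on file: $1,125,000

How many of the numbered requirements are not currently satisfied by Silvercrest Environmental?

1. notices of violation open 0 ≤ 1 → met
2. condition 'transports medical waste' holds; route audit 66 days ago vs limit 60 → not met
3. weight-scale calibration 27 days ago vs limit 30 → met
4. closure/post-closure financial assurance $650,000 ≥ $625,000 → met
5. spill-response plan present → met
6. auto liability coverage $375,000 ≥ $325,000 → met
7. pollution liability coverage $1,125,000 < $1,200,000 → not met
8. waste-hauler permit present → met
Not met: 2 of 8

2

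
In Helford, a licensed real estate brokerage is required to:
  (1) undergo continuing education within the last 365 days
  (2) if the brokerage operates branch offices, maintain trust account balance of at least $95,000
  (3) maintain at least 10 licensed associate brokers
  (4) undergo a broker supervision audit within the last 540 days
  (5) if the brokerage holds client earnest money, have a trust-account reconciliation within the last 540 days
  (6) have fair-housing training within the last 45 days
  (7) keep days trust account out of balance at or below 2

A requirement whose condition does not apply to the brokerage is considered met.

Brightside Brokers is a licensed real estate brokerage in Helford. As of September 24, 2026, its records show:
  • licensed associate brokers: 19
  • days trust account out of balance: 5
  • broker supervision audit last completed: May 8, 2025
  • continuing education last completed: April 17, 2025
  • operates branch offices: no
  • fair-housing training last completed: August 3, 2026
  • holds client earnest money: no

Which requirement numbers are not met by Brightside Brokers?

1. continuing education 525 days ago vs limit 365 → not met
2. condition 'operates branch offices' does not hold → requirement n/a → met
3. licensed associate brokers 19 ≥ 10 → met
4. broker supervision audit 504 days ago vs limit 540 → met
5. condition 'holds client earnest money' does not hold → requirement n/a → met
6. fair-housing training 52 days ago vs limit 45 → not met
7. days trust account out of balance 5 > 2 → not met
Not met: 1, 6, 7

1, 6, 7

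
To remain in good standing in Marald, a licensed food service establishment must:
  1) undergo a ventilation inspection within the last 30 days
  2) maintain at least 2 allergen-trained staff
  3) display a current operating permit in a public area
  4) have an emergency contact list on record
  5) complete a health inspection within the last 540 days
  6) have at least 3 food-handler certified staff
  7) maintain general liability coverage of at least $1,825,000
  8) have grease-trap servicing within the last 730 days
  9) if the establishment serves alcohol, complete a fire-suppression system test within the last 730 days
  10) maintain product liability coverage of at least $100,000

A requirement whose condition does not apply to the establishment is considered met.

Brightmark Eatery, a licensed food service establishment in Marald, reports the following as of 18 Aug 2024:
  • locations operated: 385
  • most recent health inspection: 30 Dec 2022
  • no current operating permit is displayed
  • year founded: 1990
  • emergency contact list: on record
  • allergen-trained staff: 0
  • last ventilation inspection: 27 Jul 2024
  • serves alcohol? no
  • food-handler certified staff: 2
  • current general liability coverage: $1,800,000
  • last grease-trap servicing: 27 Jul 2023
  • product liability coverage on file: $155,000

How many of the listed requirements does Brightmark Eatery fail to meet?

5

1. ventilation inspection 22 days ago vs limit 30 → met
2. allergen-trained staff 0 < 2 → not met
3. current operating permit absent → not met
4. emergency contact list present → met
5. health inspection 597 days ago vs limit 540 → not met
6. food-handler certified staff 2 < 3 → not met
7. general liability coverage $1,800,000 < $1,825,000 → not met
8. grease-trap servicing 388 days ago vs limit 730 → met
9. condition 'serves alcohol' does not hold → requirement n/a → met
10. product liability coverage $155,000 ≥ $100,000 → met
Not met: 5 of 10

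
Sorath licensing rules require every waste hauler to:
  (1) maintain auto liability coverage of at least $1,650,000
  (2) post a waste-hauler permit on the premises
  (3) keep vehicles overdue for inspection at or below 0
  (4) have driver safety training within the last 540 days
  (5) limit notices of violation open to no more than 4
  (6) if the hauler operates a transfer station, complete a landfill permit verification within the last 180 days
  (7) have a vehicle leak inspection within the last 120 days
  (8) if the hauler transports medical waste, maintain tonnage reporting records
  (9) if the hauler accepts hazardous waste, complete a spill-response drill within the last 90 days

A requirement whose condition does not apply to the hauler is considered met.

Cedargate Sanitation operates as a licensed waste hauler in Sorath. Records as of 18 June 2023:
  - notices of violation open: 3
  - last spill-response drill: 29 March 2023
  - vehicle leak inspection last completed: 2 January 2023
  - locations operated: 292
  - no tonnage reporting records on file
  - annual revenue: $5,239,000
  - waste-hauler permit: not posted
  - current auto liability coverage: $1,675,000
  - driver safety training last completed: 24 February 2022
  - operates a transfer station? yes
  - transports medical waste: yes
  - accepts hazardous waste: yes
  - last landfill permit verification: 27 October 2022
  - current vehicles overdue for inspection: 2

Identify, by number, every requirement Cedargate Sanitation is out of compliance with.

2, 3, 6, 7, 8

1. auto liability coverage $1,675,000 ≥ $1,650,000 → met
2. waste-hauler permit absent → not met
3. vehicles overdue for inspection 2 > 0 → not met
4. driver safety training 479 days ago vs limit 540 → met
5. notices of violation open 3 ≤ 4 → met
6. condition 'operates a transfer station' holds; landfill permit verification 234 days ago vs limit 180 → not met
7. vehicle leak inspection 167 days ago vs limit 120 → not met
8. condition 'transports medical waste' holds; tonnage reporting records absent → not met
9. condition 'accepts hazardous waste' holds; spill-response drill 81 days ago vs limit 90 → met
Not met: 2, 3, 6, 7, 8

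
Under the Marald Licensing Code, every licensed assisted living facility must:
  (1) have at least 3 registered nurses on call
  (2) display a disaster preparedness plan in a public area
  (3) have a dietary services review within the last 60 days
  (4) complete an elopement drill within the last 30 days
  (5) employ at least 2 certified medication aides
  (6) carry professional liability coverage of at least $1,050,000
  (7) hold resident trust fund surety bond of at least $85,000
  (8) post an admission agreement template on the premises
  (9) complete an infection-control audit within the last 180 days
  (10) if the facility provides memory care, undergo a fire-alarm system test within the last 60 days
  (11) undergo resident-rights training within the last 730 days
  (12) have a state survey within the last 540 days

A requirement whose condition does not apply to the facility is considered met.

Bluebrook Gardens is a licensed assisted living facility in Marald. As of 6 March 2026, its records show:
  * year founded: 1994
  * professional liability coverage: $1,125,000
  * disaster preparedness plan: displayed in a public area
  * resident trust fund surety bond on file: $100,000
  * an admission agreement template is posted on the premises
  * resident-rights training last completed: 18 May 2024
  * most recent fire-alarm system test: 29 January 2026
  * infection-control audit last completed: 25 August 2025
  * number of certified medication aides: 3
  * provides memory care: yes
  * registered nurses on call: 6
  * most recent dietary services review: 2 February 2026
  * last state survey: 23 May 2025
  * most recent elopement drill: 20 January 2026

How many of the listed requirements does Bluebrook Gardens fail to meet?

2

1. registered nurses on call 6 ≥ 3 → met
2. disaster preparedness plan present → met
3. dietary services review 32 days ago vs limit 60 → met
4. elopement drill 45 days ago vs limit 30 → not met
5. certified medication aides 3 ≥ 2 → met
6. professional liability coverage $1,125,000 ≥ $1,050,000 → met
7. resident trust fund surety bond $100,000 ≥ $85,000 → met
8. admission agreement template present → met
9. infection-control audit 193 days ago vs limit 180 → not met
10. condition 'provides memory care' holds; fire-alarm system test 36 days ago vs limit 60 → met
11. resident-rights training 657 days ago vs limit 730 → met
12. state survey 287 days ago vs limit 540 → met
Not met: 2 of 12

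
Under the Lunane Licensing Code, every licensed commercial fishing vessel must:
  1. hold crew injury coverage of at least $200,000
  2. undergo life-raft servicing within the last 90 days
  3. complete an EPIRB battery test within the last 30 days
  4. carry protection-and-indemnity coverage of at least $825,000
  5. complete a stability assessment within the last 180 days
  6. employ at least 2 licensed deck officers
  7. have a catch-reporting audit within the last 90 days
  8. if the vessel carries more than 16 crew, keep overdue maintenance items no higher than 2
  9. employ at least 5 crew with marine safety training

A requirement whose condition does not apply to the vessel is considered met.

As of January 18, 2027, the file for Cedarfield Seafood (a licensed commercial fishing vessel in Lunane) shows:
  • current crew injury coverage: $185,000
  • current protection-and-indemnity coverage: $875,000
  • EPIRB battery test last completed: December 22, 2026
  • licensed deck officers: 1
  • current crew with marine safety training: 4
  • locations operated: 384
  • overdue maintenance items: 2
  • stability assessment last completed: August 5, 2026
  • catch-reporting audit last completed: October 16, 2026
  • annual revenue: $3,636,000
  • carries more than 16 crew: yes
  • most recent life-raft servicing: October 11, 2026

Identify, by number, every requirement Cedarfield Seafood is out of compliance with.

1. crew injury coverage $185,000 < $200,000 → not met
2. life-raft servicing 99 days ago vs limit 90 → not met
3. EPIRB battery test 27 days ago vs limit 30 → met
4. protection-and-indemnity coverage $875,000 ≥ $825,000 → met
5. stability assessment 166 days ago vs limit 180 → met
6. licensed deck officers 1 < 2 → not met
7. catch-reporting audit 94 days ago vs limit 90 → not met
8. condition 'carries more than 16 crew' holds; overdue maintenance items 2 ≤ 2 → met
9. crew with marine safety training 4 < 5 → not met
Not met: 1, 2, 6, 7, 9

1, 2, 6, 7, 9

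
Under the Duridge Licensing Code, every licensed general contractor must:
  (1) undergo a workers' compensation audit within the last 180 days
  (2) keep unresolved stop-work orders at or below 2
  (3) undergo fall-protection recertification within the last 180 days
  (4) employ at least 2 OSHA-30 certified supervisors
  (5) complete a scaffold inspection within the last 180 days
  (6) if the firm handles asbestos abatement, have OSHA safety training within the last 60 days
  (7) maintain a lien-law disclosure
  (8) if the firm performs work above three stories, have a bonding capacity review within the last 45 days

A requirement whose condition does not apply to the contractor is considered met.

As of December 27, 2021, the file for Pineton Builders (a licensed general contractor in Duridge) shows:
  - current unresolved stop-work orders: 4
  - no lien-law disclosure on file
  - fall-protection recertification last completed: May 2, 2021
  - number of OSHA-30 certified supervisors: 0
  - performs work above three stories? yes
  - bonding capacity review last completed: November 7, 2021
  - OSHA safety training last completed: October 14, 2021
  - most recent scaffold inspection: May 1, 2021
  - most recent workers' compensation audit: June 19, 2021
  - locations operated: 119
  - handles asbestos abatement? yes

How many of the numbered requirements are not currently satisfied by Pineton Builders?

8

1. workers' compensation audit 191 days ago vs limit 180 → not met
2. unresolved stop-work orders 4 > 2 → not met
3. fall-protection recertification 239 days ago vs limit 180 → not met
4. OSHA-30 certified supervisors 0 < 2 → not met
5. scaffold inspection 240 days ago vs limit 180 → not met
6. condition 'handles asbestos abatement' holds; OSHA safety training 74 days ago vs limit 60 → not met
7. lien-law disclosure absent → not met
8. condition 'performs work above three stories' holds; bonding capacity review 50 days ago vs limit 45 → not met
Not met: 8 of 8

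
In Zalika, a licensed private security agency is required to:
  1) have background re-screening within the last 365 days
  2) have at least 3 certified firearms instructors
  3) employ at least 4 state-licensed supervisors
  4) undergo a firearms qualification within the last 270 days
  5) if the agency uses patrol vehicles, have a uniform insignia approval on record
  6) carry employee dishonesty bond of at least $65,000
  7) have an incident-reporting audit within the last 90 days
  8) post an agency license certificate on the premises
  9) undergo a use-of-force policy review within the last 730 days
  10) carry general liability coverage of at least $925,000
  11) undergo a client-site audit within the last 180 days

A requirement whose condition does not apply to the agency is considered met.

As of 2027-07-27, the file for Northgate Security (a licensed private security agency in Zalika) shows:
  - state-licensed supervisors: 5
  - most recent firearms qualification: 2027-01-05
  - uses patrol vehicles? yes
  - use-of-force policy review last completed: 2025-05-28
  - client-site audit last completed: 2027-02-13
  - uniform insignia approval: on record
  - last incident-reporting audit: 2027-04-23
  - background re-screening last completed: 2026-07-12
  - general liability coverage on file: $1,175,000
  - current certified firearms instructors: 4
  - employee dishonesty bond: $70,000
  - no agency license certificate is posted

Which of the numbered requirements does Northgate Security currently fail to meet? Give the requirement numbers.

1. background re-screening 380 days ago vs limit 365 → not met
2. certified firearms instructors 4 ≥ 3 → met
3. state-licensed supervisors 5 ≥ 4 → met
4. firearms qualification 203 days ago vs limit 270 → met
5. condition 'uses patrol vehicles' holds; uniform insignia approval present → met
6. employee dishonesty bond $70,000 ≥ $65,000 → met
7. incident-reporting audit 95 days ago vs limit 90 → not met
8. agency license certificate absent → not met
9. use-of-force policy review 790 days ago vs limit 730 → not met
10. general liability coverage $1,175,000 ≥ $925,000 → met
11. client-site audit 164 days ago vs limit 180 → met
Not met: 1, 7, 8, 9

1, 7, 8, 9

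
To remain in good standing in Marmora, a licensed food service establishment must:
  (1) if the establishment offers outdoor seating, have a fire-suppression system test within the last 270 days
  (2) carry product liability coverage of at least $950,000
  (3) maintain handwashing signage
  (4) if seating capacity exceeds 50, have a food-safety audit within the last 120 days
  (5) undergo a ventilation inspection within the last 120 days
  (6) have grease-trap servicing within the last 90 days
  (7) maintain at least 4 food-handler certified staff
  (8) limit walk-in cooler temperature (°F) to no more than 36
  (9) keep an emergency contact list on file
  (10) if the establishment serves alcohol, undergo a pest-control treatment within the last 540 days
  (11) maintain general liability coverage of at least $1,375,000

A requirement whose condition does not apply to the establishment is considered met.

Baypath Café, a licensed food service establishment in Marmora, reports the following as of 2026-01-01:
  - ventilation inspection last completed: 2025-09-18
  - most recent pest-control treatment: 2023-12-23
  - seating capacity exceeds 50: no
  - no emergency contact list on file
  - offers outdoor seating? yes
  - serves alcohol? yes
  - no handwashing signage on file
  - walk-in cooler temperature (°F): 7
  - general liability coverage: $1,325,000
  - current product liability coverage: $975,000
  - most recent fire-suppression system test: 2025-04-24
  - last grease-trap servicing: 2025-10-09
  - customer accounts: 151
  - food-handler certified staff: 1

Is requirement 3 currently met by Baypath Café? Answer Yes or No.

3. handwashing signage absent → not met

No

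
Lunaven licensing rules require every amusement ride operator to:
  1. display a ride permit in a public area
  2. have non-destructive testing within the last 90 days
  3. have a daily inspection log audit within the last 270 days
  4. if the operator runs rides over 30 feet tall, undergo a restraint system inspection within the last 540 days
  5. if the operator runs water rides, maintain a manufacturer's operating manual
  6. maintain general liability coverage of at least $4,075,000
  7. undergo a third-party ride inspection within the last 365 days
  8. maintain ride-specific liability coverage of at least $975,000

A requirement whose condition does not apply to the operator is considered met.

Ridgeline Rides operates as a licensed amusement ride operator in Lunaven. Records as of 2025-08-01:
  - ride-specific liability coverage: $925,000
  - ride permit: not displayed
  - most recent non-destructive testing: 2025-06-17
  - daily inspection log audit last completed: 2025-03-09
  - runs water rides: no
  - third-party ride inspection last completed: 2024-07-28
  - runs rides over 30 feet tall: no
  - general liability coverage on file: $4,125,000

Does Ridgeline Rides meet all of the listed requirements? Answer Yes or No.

No

1. ride permit absent → not met
2. non-destructive testing 45 days ago vs limit 90 → met
3. daily inspection log audit 145 days ago vs limit 270 → met
4. condition 'runs rides over 30 feet tall' does not hold → requirement n/a → met
5. condition 'runs water rides' does not hold → requirement n/a → met
6. general liability coverage $4,125,000 ≥ $4,075,000 → met
7. third-party ride inspection 369 days ago vs limit 365 → not met
8. ride-specific liability coverage $925,000 < $975,000 → not met
Not met: 1, 7, 8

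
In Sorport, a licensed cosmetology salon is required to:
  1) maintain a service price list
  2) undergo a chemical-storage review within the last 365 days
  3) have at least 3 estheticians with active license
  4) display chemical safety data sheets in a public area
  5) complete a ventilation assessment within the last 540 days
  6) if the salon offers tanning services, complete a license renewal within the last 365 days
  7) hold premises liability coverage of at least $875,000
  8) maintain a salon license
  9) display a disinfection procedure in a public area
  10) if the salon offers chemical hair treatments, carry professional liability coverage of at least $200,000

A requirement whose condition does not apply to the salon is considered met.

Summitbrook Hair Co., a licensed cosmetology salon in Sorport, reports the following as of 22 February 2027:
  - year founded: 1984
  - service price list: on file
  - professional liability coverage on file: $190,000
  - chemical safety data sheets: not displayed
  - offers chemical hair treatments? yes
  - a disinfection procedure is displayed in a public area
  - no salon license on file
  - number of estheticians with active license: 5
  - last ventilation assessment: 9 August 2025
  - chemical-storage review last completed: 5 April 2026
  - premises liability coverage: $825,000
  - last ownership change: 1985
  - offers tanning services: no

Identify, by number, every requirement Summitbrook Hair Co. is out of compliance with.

4, 5, 7, 8, 10

1. service price list present → met
2. chemical-storage review 323 days ago vs limit 365 → met
3. estheticians with active license 5 ≥ 3 → met
4. chemical safety data sheets absent → not met
5. ventilation assessment 562 days ago vs limit 540 → not met
6. condition 'offers tanning services' does not hold → requirement n/a → met
7. premises liability coverage $825,000 < $875,000 → not met
8. salon license absent → not met
9. disinfection procedure present → met
10. condition 'offers chemical hair treatments' holds; professional liability coverage $190,000 < $200,000 → not met
Not met: 4, 5, 7, 8, 10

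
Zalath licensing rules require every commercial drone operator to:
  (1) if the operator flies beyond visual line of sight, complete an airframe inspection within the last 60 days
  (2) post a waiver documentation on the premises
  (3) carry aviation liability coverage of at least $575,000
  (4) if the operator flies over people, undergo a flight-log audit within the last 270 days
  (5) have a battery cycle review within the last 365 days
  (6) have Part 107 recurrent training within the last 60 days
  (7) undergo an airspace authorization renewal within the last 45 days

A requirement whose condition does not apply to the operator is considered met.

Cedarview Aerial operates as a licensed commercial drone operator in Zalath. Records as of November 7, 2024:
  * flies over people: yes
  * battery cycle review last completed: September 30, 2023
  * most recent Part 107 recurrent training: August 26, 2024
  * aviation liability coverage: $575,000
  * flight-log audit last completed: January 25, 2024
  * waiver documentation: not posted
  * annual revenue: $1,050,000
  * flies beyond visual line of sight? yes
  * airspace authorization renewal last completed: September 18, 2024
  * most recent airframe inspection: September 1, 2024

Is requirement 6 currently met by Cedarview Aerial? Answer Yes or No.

6. Part 107 recurrent training 73 days ago vs limit 60 → not met

No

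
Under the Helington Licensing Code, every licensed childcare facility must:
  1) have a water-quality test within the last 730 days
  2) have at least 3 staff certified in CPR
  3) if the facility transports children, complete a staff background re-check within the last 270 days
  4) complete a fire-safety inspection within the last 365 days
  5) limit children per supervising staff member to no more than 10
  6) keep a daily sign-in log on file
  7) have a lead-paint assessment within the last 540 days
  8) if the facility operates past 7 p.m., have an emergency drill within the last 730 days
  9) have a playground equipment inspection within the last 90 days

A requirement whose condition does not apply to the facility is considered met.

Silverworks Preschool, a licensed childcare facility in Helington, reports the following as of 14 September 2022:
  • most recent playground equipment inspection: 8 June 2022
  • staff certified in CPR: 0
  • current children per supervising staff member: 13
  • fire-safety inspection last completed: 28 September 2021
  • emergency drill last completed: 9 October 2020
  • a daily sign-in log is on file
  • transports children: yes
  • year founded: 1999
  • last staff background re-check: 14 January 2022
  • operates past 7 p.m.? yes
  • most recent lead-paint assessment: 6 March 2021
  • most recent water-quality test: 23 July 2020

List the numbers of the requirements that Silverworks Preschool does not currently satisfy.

1. water-quality test 783 days ago vs limit 730 → not met
2. staff certified in CPR 0 < 3 → not met
3. condition 'transports children' holds; staff background re-check 243 days ago vs limit 270 → met
4. fire-safety inspection 351 days ago vs limit 365 → met
5. children per supervising staff member 13 > 10 → not met
6. daily sign-in log present → met
7. lead-paint assessment 557 days ago vs limit 540 → not met
8. condition 'operates past 7 p.m.' holds; emergency drill 705 days ago vs limit 730 → met
9. playground equipment inspection 98 days ago vs limit 90 → not met
Not met: 1, 2, 5, 7, 9

1, 2, 5, 7, 9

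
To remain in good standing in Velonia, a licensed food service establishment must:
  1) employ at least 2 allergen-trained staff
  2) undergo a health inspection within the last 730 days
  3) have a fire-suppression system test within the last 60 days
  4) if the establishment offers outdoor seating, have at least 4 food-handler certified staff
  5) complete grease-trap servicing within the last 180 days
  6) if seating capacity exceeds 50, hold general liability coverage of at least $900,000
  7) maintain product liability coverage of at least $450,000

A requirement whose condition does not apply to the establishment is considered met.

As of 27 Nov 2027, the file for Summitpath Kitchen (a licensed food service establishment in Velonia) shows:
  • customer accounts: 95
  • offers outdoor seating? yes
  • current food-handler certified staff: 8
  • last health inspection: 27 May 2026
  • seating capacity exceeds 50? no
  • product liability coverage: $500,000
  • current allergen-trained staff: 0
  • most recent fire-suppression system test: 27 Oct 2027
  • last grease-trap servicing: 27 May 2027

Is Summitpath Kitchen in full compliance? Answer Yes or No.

1. allergen-trained staff 0 < 2 → not met
2. health inspection 549 days ago vs limit 730 → met
3. fire-suppression system test 31 days ago vs limit 60 → met
4. condition 'offers outdoor seating' holds; food-handler certified staff 8 ≥ 4 → met
5. grease-trap servicing 184 days ago vs limit 180 → not met
6. condition 'seating capacity exceeds 50' does not hold → requirement n/a → met
7. product liability coverage $500,000 ≥ $450,000 → met
Not met: 1, 5

No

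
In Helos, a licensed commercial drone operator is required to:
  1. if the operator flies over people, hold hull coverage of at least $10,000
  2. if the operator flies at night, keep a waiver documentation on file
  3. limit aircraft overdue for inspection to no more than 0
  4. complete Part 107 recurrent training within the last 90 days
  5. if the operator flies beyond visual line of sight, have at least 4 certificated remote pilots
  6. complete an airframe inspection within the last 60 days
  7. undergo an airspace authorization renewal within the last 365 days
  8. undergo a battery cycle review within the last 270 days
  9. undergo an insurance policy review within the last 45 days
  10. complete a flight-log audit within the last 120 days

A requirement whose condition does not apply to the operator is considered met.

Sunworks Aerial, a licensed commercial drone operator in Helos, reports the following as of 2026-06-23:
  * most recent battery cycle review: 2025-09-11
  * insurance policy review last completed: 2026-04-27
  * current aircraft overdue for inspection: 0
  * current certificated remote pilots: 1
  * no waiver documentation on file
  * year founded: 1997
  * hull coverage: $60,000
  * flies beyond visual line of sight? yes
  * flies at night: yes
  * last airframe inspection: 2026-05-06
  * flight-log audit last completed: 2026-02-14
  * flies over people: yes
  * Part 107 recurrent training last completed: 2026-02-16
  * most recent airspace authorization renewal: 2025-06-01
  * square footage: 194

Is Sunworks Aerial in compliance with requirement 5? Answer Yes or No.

No

5. condition 'flies beyond visual line of sight' holds; certificated remote pilots 1 < 4 → not met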